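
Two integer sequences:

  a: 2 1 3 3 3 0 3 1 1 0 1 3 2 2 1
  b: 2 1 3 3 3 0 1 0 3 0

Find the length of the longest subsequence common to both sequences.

9

Let dp[i][j] be the LCS length of the first i values of a and the first j values of b. dp[i][j] = dp[i-1][j-1]+1 when the i-th and j-th values match, else max(dp[i-1][j], dp[i][j-1]).
    ·  2  1  3  3  3  0  1  0  3  0
 ·  0  0  0  0  0  0  0  0  0  0  0
 2  0  1  1  1  1  1  1  1  1  1  1
 1  0  1  2  2  2  2  2  2  2  2  2
 3  0  1  2  3  3  3  3  3  3  3  3
 3  0  1  2  3  4  4  4  4  4  4  4
 3  0  1  2  3  4  5  5  5  5  5  5
 0  0  1  2  3  4  5  6  6  6  6  6
 3  0  1  2  3  4  5  6  6  6  7  7
 1  0  1  2  3  4  5  6  7  7  7  7
 1  0  1  2  3  4  5  6  7  7  7  7
 0  0  1  2  3  4  5  6  7  8  8  8
 1  0  1  2  3  4  5  6  7  8  8  8
 3  0  1  2  3  4  5  6  7  8  9  9
 2  0  1  2  3  4  5  6  7  8  9  9
 2  0  1  2  3  4  5  6  7  8  9  9
 1  0  1  2  3  4  5  6  7  8  9  9
dp[15][10] = 9. One LCS (by backtracking along matches): 2, 1, 3, 3, 3, 0, 1, 0, 3.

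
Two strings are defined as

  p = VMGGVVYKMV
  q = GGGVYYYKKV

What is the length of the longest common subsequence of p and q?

6

Let dp[i][j] be the LCS length of the first i characters of p and the first j characters of q. dp[i][j] = dp[i-1][j-1]+1 when the i-th and j-th characters match, else max(dp[i-1][j], dp[i][j-1]).
    ·  G  G  G  V  Y  Y  Y  K  K  V
 ·  0  0  0  0  0  0  0  0  0  0  0
 V  0  0  0  0  1  1  1  1  1  1  1
 M  0  0  0  0  1  1  1  1  1  1  1
 G  0  1  1  1  1  1  1  1  1  1  1
 G  0  1  2  2  2  2  2  2  2  2  2
 V  0  1  2  2  3  3  3  3  3  3  3
 V  0  1  2  2  3  3  3  3  3  3  4
 Y  0  1  2  2  3  4  4  4  4  4  4
 K  0  1  2  2  3  4  4  4  5  5  5
 M  0  1  2  2  3  4  4  4  5  5  5
 V  0  1  2  2  3  4  4  4  5  5  6
dp[10][10] = 6. One LCS (by backtracking along matches): GGVYKV.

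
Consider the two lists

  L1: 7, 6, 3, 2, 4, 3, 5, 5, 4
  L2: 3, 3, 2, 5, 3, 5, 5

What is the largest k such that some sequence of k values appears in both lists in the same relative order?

5

Match 3 (L1 #3, L2 #2) → 2 (L1 #4, L2 #3) → 3 (L1 #6, L2 #5) → 5 (L1 #7, L2 #6) → 5 (L1 #8, L2 #7) — 5 values in the same relative order in both. dp[9][7] = 5 confirms this is the maximum.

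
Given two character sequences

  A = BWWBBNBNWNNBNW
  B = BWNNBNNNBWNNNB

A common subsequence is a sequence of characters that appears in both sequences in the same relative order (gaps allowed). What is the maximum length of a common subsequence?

9

Pick B (A #1, B #1), W (A #2, B #2), B (A #4, B #5), N (A #6, B #8), B (A #7, B #9), N (A #8, B #11), N (A #10, B #12), N (A #11, B #13), B (A #12, B #14); all 9 characters appear in both, in order. dp[14][14] = 9 confirms this is the maximum.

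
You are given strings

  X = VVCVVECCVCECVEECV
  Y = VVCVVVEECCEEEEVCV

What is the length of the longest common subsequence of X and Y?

Match V [1,1], V [2,2], C [3,3], V [4,5], V [5,6], E [6,8], C [7,9], C [8,10], E [11,12], E [14,13], E [15,14], C [16,16], V [17,17] — 13 characters in the same relative order in both. The LCS DP gives dp[17][17] = 13, so this is optimal.

13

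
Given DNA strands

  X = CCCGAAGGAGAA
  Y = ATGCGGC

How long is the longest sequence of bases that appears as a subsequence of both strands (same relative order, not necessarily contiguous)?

Pick A at X[5]=Y[1], G at X[7]=Y[3], G at X[8]=Y[5], G at X[10]=Y[6]; all 4 bases appear in both, in order, and the DP table's final entry dp[12][7] is also 4, so no common subsequence is longer.

4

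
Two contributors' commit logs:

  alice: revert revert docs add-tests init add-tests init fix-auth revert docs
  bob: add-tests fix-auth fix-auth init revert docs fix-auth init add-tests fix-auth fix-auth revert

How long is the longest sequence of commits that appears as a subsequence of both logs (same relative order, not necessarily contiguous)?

Match revert at alice[2]=bob[5]; then docs at alice[3]=bob[6]; then init at alice[5]=bob[8]; then add-tests at alice[6]=bob[9]; then fix-auth at alice[8]=bob[11]; then revert at alice[9]=bob[12] — 6 commits in the same relative order in both. Since dp[10][12] = 6, nothing longer is possible.

6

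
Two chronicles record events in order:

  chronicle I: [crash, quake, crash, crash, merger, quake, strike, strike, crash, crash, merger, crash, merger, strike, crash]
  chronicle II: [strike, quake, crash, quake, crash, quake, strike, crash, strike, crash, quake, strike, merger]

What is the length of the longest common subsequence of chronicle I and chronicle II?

One common subsequence of length 8: crash [1,3], then quake [2,4], then crash [4,5], then quake [6,6], then strike [7,7], then strike [8,9], then crash [9,10], then merger [13,13], and the DP table's final entry dp[15][13] is also 8, so no common subsequence is longer.

8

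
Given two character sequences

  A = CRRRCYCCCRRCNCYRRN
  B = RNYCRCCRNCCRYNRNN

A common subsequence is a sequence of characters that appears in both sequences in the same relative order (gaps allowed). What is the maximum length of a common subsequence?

11

Taking R at A[2]=B[1], then Y at A[6]=B[3], then C at A[7]=B[4], then C at A[8]=B[6], then C at A[9]=B[7], then R at A[10]=B[8], then C at A[12]=B[10], then C at A[14]=B[11], then Y at A[15]=B[13], then R at A[16]=B[15], then N at A[18]=B[17] gives a common subsequence of length 11. The LCS DP gives dp[18][17] = 11, so this is optimal.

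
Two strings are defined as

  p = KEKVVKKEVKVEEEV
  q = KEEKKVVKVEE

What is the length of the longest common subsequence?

9

Taking K (p #1, q #1); then E (p #2, q #3); then K (p #3, q #5); then V (p #5, q #6); then V (p #9, q #7); then K (p #10, q #8); then V (p #11, q #9); then E (p #13, q #10); then E (p #14, q #11) gives a common subsequence of length 9. The LCS DP gives dp[15][11] = 9, so this is optimal.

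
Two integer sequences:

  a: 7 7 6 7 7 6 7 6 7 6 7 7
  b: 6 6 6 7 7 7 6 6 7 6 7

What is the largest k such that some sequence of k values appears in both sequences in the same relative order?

Let dp[i][j] be the LCS length of the first i values of a and the first j values of b. dp[i][j] = dp[i-1][j-1]+1 when the i-th and j-th values match, else max(dp[i-1][j], dp[i][j-1]).
    ·  6  6  6  7  7  7  6  6  7  6  7
 ·  0  0  0  0  0  0  0  0  0  0  0  0
 7  0  0  0  0  1  1  1  1  1  1  1  1
 7  0  0  0  0  1  2  2  2  2  2  2  2
 6  0  1  1  1  1  2  2  3  3  3  3  3
 7  0  1  1  1  2  2  3  3  3  4  4  4
 7  0  1  1  1  2  3  3  3  3  4  4  5
 6  0  1  2  2  2  3  3  4  4  4  5  5
 7  0  1  2  2  3  3  4  4  4  5  5  6
 6  0  1  2  3  3  3  4  5  5  5  6  6
 7  0  1  2  3  4  4  4  5  5  6  6  7
 6  0  1  2  3  4  4  4  5  6  6  7  7
 7  0  1  2  3  4  5  5  5  6  7  7  8
 7  0  1  2  3  4  5  6  6  6  7  7  8
dp[12][11] = 8. One LCS (by backtracking along matches): 7, 7, 7, 6, 6, 7, 6, 7.

8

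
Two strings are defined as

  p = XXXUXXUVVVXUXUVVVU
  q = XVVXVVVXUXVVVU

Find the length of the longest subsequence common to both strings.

12

Taking X [1,1], X [6,4], V [8,5], V [9,6], V [10,7], X [11,8], U [12,9], X [13,10], V [15,11], V [16,12], V [17,13], U [18,14] gives a common subsequence of length 12. The LCS DP gives dp[18][14] = 12, so this is optimal.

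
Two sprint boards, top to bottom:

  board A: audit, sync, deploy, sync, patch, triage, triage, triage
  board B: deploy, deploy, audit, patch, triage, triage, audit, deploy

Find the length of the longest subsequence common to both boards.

4

One common subsequence of length 4: audit at board A[1]=board B[3], patch at board A[5]=board B[4], triage at board A[6]=board B[5], triage at board A[7]=board B[6]. The LCS DP gives dp[8][8] = 4, so this is optimal.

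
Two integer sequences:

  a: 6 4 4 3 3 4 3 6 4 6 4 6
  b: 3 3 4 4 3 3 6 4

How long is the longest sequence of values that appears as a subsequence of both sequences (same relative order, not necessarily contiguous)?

Let dp[i][j] be the LCS length of the first i values of a and the first j values of b. dp[i][j] = dp[i-1][j-1]+1 when the i-th and j-th values match, else max(dp[i-1][j], dp[i][j-1]).
    ·  3  3  4  4  3  3  6  4
 ·  0  0  0  0  0  0  0  0  0
 6  0  0  0  0  0  0  0  1  1
 4  0  0  0  1  1  1  1  1  2
 4  0  0  0  1  2  2  2  2  2
 3  0  1  1  1  2  3  3  3  3
 3  0  1  2  2  2  3  4  4  4
 4  0  1  2  3  3  3  4  4  5
 3  0  1  2  3  3  4  4  4  5
 6  0  1  2  3  3  4  4  5  5
 4  0  1  2  3  4  4  4  5  6
 6  0  1  2  3  4  4  4  5  6
 4  0  1  2  3  4  4  4  5  6
 6  0  1  2  3  4  4  4  5  6
dp[12][8] = 6. One LCS (by backtracking along matches): 4, 4, 3, 3, 6, 4.

6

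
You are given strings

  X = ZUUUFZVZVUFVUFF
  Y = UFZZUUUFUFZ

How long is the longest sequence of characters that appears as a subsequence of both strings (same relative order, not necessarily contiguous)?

Taking U [4,1] → F [5,2] → Z [6,3] → Z [8,4] → U [10,7] → F [11,8] → U [13,9] → F [14,10] gives a common subsequence of length 8. dp[15][11] = 8 confirms this is the maximum.

8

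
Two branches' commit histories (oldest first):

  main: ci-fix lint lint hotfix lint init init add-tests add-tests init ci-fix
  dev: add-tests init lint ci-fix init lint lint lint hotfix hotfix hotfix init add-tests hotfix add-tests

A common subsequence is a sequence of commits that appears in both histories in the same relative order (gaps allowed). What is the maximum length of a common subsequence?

One common subsequence of length 7: ci-fix [1,4]; then lint [2,7]; then lint [3,8]; then hotfix [4,11]; then init [7,12]; then add-tests [8,13]; then add-tests [9,15]. Since dp[11][15] = 7, nothing longer is possible.

7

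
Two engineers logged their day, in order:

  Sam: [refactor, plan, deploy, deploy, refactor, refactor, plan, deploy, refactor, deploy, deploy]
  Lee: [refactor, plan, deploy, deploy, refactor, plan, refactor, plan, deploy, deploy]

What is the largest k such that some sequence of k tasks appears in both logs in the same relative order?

9

Taking refactor (Sam #1, Lee #1); then plan (Sam #2, Lee #2); then deploy (Sam #3, Lee #3); then deploy (Sam #4, Lee #4); then refactor (Sam #5, Lee #5); then refactor (Sam #6, Lee #7); then plan (Sam #7, Lee #8); then deploy (Sam #10, Lee #9); then deploy (Sam #11, Lee #10) gives a common subsequence of length 9. Since dp[11][10] = 9, nothing longer is possible.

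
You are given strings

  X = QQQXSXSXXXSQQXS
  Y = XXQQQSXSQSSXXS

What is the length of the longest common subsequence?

Match Q (X #1, Y #3); then Q (X #2, Y #4); then Q (X #3, Y #5); then X (X #4, Y #7); then S (X #5, Y #10); then S (X #7, Y #11); then X (X #10, Y #12); then X (X #14, Y #13); then S (X #15, Y #14) — 9 characters in the same relative order in both. Since dp[15][14] = 9, nothing longer is possible.

9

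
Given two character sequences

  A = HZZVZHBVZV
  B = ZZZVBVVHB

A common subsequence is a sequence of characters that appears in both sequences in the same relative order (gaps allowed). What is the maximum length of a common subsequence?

Pick Z [2,2]; then Z [3,3]; then V [4,4]; then B [7,5]; then V [8,6]; then V [10,7]; all 6 characters appear in both, in order. The LCS DP gives dp[10][9] = 6, so this is optimal.

6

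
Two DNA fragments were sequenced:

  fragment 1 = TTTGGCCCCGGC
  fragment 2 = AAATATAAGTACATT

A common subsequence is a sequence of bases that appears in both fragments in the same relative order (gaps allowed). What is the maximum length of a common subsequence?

4

Taking T (fragment 1 #1, fragment 2 #4), T (fragment 1 #2, fragment 2 #6), T (fragment 1 #3, fragment 2 #10), C (fragment 1 #6, fragment 2 #12) gives a common subsequence of length 4. The LCS DP gives dp[12][15] = 4, so this is optimal.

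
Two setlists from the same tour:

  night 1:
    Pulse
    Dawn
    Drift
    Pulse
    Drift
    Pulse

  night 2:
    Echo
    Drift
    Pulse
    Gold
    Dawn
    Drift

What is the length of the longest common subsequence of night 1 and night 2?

3

Taking Pulse [1,3], Dawn [2,5], Drift [5,6] gives a common subsequence of length 3, and the DP table's final entry dp[6][6] is also 3, so no common subsequence is longer.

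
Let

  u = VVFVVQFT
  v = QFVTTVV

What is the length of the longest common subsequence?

3

Let dp[i][j] be the LCS length of the first i characters of u and the first j characters of v. dp[i][j] = dp[i-1][j-1]+1 when the i-th and j-th characters match, else max(dp[i-1][j], dp[i][j-1]).
    ·  Q  F  V  T  T  V  V
 ·  0  0  0  0  0  0  0  0
 V  0  0  0  1  1  1  1  1
 V  0  0  0  1  1  1  2  2
 F  0  0  1  1  1  1  2  2
 V  0  0  1  2  2  2  2  3
 V  0  0  1  2  2  2  3  3
 Q  0  1  1  2  2  2  3  3
 F  0  1  2  2  2  2  3  3
 T  0  1  2  2  3  3  3  3
dp[8][7] = 3. One LCS (by backtracking along matches): VVV.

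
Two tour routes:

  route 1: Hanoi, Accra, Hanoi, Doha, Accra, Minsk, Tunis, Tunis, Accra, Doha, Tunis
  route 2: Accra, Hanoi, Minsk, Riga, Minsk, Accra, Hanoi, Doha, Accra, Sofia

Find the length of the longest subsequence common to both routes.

Pick Hanoi at route 1[1]=route 2[2], then Accra at route 1[2]=route 2[6], then Hanoi at route 1[3]=route 2[7], then Doha at route 1[4]=route 2[8], then Accra at route 1[5]=route 2[9]; all 5 stops appear in both, in order, and the DP table's final entry dp[11][10] is also 5, so no common subsequence is longer.

5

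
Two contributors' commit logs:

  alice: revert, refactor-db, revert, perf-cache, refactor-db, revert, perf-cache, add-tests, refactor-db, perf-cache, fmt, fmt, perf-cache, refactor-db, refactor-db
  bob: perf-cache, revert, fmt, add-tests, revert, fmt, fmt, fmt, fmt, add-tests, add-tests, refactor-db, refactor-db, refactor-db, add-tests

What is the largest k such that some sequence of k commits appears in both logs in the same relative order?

Taking perf-cache at alice[4]=bob[1] → revert at alice[6]=bob[2] → add-tests at alice[8]=bob[4] → fmt at alice[11]=bob[8] → fmt at alice[12]=bob[9] → refactor-db at alice[14]=bob[13] → refactor-db at alice[15]=bob[14] gives a common subsequence of length 7. Since dp[15][15] = 7, nothing longer is possible.

7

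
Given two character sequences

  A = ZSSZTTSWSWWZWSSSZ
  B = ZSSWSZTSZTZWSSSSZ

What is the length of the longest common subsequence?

Taking Z at A[1]=B[1], then S at A[2]=B[3], then S at A[3]=B[5], then Z at A[4]=B[6], then T at A[5]=B[7], then T at A[6]=B[10], then W at A[8]=B[12], then S at A[9]=B[13], then S at A[14]=B[14], then S at A[15]=B[15], then S at A[16]=B[16], then Z at A[17]=B[17] gives a common subsequence of length 12. dp[17][17] = 12 confirms this is the maximum.

12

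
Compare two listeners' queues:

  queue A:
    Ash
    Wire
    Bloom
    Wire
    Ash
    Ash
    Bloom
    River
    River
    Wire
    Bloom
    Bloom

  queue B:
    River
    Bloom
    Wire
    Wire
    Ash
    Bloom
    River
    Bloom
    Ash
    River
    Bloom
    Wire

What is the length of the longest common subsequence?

7

Match Wire [2,3], Wire [4,4], Ash [6,5], Bloom [7,6], River [8,7], River [9,10], Wire [10,12] — 7 songs in the same relative order in both. Since dp[12][12] = 7, nothing longer is possible.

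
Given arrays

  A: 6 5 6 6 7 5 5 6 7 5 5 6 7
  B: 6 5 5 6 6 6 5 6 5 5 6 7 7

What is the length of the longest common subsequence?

Pick 6 [1,1], 5 [2,3], 6 [3,5], 6 [4,6], 5 [7,7], 6 [8,8], 5 [10,9], 5 [11,10], 6 [12,11], 7 [13,13]; all 10 values appear in both, in order. The LCS DP gives dp[13][13] = 10, so this is optimal.

10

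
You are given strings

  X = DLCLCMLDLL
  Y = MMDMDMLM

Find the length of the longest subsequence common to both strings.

4

Let dp[i][j] be the LCS length of the first i characters of X and the first j characters of Y. dp[i][j] = dp[i-1][j-1]+1 when the i-th and j-th characters match, else max(dp[i-1][j], dp[i][j-1]).
    ·  M  M  D  M  D  M  L  M
 ·  0  0  0  0  0  0  0  0  0
 D  0  0  0  1  1  1  1  1  1
 L  0  0  0  1  1  1  1  2  2
 C  0  0  0  1  1  1  1  2  2
 L  0  0  0  1  1  1  1  2  2
 C  0  0  0  1  1  1  1  2  2
 M  0  1  1  1  2  2  2  2  3
 L  0  1  1  1  2  2  2  3  3
 D  0  1  1  2  2  3  3  3  3
 L  0  1  1  2  2  3  3  4  4
 L  0  1  1  2  2  3  3  4  4
dp[10][8] = 4. One LCS (by backtracking along matches): DMDL.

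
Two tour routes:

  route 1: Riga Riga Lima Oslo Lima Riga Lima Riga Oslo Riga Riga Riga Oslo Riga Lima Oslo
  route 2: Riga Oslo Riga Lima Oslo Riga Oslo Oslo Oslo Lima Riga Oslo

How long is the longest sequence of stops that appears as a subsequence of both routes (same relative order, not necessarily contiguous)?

9

Taking Riga (route 1 #1, route 2 #1); then Riga (route 1 #2, route 2 #3); then Lima (route 1 #3, route 2 #4); then Oslo (route 1 #4, route 2 #5); then Riga (route 1 #6, route 2 #6); then Oslo (route 1 #9, route 2 #8); then Oslo (route 1 #13, route 2 #9); then Riga (route 1 #14, route 2 #11); then Oslo (route 1 #16, route 2 #12) gives a common subsequence of length 9. Since dp[16][12] = 9, nothing longer is possible.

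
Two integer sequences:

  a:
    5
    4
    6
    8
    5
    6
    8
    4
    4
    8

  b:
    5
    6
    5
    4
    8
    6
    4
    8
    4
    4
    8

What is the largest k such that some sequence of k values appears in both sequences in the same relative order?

8

Let dp[i][j] be the LCS length of the first i values of a and the first j values of b. dp[i][j] = dp[i-1][j-1]+1 when the i-th and j-th values match, else max(dp[i-1][j], dp[i][j-1]).
    ·  5  6  5  4  8  6  4  8  4  4  8
 ·  0  0  0  0  0  0  0  0  0  0  0  0
 5  0  1  1  1  1  1  1  1  1  1  1  1
 4  0  1  1  1  2  2  2  2  2  2  2  2
 6  0  1  2  2  2  2  3  3  3  3  3  3
 8  0  1  2  2  2  3  3  3  4  4  4  4
 5  0  1  2  3  3  3  3  3  4  4  4  4
 6  0  1  2  3  3  3  4  4  4  4  4  4
 8  0  1  2  3  3  4  4  4  5  5  5  5
 4  0  1  2  3  4  4  4  5  5  6  6  6
 4  0  1  2  3  4  4  4  5  5  6  7  7
 8  0  1  2  3  4  5  5  5  6  6  7  8
dp[10][11] = 8. One LCS (by backtracking along matches): 5, 4, 8, 6, 8, 4, 4, 8.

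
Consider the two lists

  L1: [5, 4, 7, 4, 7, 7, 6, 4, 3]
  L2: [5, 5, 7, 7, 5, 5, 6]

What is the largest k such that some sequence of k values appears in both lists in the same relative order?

4

Let dp[i][j] be the LCS length of the first i values of L1 and the first j values of L2. dp[i][j] = dp[i-1][j-1]+1 when the i-th and j-th values match, else max(dp[i-1][j], dp[i][j-1]).
    ·  5  5  7  7  5  5  6
 ·  0  0  0  0  0  0  0  0
 5  0  1  1  1  1  1  1  1
 4  0  1  1  1  1  1  1  1
 7  0  1  1  2  2  2  2  2
 4  0  1  1  2  2  2  2  2
 7  0  1  1  2  3  3  3  3
 7  0  1  1  2  3  3  3  3
 6  0  1  1  2  3  3  3  4
 4  0  1  1  2  3  3  3  4
 3  0  1  1  2  3  3  3  4
dp[9][7] = 4. One LCS (by backtracking along matches): 5, 7, 7, 6.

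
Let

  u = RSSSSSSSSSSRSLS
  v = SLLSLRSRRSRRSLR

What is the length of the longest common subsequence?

7

One common subsequence of length 7: S [2,1]; then S [3,4]; then S [4,7]; then S [5,10]; then R [12,12]; then S [13,13]; then L [14,14]. dp[15][15] = 7 confirms this is the maximum.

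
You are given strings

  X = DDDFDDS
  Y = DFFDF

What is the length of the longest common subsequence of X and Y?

3

One common subsequence of length 3: D at X[1]=Y[1] → D at X[3]=Y[4] → F at X[4]=Y[5]. dp[7][5] = 3 confirms this is the maximum.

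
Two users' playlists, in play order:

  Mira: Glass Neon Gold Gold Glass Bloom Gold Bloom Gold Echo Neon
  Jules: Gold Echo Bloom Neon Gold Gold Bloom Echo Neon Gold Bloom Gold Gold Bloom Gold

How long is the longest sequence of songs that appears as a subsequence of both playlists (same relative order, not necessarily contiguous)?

Match Neon at Mira[2]=Jules[4], Gold at Mira[3]=Jules[6], Gold at Mira[4]=Jules[10], Bloom at Mira[6]=Jules[11], Gold at Mira[7]=Jules[13], Bloom at Mira[8]=Jules[14], Gold at Mira[9]=Jules[15] — 7 songs in the same relative order in both, and the DP table's final entry dp[11][15] is also 7, so no common subsequence is longer.

7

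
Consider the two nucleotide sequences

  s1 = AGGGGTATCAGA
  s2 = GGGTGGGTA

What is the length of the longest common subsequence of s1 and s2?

6

One common subsequence of length 6: G [2,3], then G [3,5], then G [4,6], then G [5,7], then T [8,8], then A [12,9], and the DP table's final entry dp[12][9] is also 6, so no common subsequence is longer.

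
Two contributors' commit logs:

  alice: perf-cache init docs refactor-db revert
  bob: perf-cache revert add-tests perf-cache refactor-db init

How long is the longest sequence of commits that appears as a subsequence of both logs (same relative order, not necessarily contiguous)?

2

Taking perf-cache at alice[1]=bob[4], then init at alice[2]=bob[6] gives a common subsequence of length 2, and the DP table's final entry dp[5][6] is also 2, so no common subsequence is longer.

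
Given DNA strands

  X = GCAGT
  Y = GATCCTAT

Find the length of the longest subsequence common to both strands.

Match G at X[1]=Y[1] → C at X[2]=Y[5] → A at X[3]=Y[7] → T at X[5]=Y[8] — 4 bases in the same relative order in both, and the DP table's final entry dp[5][8] is also 4, so no common subsequence is longer.

4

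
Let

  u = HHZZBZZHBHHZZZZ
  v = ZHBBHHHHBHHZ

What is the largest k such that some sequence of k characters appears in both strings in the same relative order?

Match H [1,6], H [2,7], H [8,8], B [9,9], H [10,10], H [11,11], Z [15,12] — 7 characters in the same relative order in both, and the DP table's final entry dp[15][12] is also 7, so no common subsequence is longer.

7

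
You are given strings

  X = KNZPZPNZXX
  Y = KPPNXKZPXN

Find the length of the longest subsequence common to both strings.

Pick K (X #1, Y #1), P (X #4, Y #2), P (X #6, Y #3), N (X #7, Y #4), Z (X #8, Y #7), X (X #9, Y #9); all 6 characters appear in both, in order, and the DP table's final entry dp[10][10] is also 6, so no common subsequence is longer.

6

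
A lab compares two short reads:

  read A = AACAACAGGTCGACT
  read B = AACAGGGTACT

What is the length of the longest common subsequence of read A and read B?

One common subsequence of length 10: A at read A[1]=read B[1] → A at read A[2]=read B[2] → C at read A[3]=read B[3] → A at read A[4]=read B[4] → G at read A[8]=read B[6] → G at read A[9]=read B[7] → T at read A[10]=read B[8] → A at read A[13]=read B[9] → C at read A[14]=read B[10] → T at read A[15]=read B[11]. dp[15][11] = 10 confirms this is the maximum.

10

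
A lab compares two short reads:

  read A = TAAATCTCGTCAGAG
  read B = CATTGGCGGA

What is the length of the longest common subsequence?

7

Let dp[i][j] be the LCS length of the first i bases of read A and the first j bases of read B. dp[i][j] = dp[i-1][j-1]+1 when the i-th and j-th bases match, else max(dp[i-1][j], dp[i][j-1]).
    ·  C  A  T  T  G  G  C  G  G  A
 ·  0  0  0  0  0  0  0  0  0  0  0
 T  0  0  0  1  1  1  1  1  1  1  1
 A  0  0  1  1  1  1  1  1  1  1  2
 A  0  0  1  1  1  1  1  1  1  1  2
 A  0  0  1  1  1  1  1  1  1  1  2
 T  0  0  1  2  2  2  2  2  2  2  2
 C  0  1  1  2  2  2  2  3  3  3  3
 T  0  1  1  2  3  3  3  3  3  3  3
 C  0  1  1  2  3  3  3  4  4  4  4
 G  0  1  1  2  3  4  4  4  5  5  5
 T  0  1  1  2  3  4  4  4  5  5  5
 C  0  1  1  2  3  4  4  5  5  5  5
 A  0  1  2  2  3  4  4  5  5  5  6
 G  0  1  2  2  3  4  5  5  6  6  6
 A  0  1  2  2  3  4  5  5  6  6  7
 G  0  1  2  2  3  4  5  5  6  7  7
dp[15][10] = 7. One LCS (by backtracking along matches): ATTCGGA.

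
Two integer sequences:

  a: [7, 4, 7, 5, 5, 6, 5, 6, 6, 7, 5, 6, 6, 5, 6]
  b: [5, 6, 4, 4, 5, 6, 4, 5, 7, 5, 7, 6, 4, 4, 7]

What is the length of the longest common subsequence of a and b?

7

One common subsequence of length 7: 4 (a #2, b #4), then 5 (a #5, b #5), then 6 (a #6, b #6), then 5 (a #7, b #8), then 7 (a #10, b #9), then 5 (a #11, b #10), then 6 (a #12, b #12). dp[15][15] = 7 confirms this is the maximum.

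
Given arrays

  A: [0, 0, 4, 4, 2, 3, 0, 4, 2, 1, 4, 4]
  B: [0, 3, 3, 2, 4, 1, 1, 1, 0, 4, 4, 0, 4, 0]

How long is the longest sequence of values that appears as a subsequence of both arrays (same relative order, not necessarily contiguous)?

One common subsequence of length 6: 0 [1,1], 0 [2,9], 4 [3,10], 4 [4,11], 0 [7,12], 4 [8,13], and the DP table's final entry dp[12][14] is also 6, so no common subsequence is longer.

6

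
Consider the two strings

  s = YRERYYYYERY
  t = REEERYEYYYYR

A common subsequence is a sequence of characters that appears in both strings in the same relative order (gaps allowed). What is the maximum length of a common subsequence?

8

Taking R (s #2, t #1), E (s #3, t #4), R (s #4, t #5), Y (s #5, t #8), Y (s #6, t #9), Y (s #7, t #10), Y (s #8, t #11), R (s #10, t #12) gives a common subsequence of length 8, and the DP table's final entry dp[11][12] is also 8, so no common subsequence is longer.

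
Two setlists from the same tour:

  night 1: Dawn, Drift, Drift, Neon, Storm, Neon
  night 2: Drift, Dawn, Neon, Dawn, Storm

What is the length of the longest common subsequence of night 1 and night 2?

Taking Dawn [1,2]; then Neon [4,3]; then Storm [5,5] gives a common subsequence of length 3. Since dp[6][5] = 3, nothing longer is possible.

3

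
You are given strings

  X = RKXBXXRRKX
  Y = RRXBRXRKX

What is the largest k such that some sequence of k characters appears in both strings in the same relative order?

7

Match R (X #1, Y #2) → X (X #3, Y #3) → B (X #4, Y #4) → X (X #6, Y #6) → R (X #8, Y #7) → K (X #9, Y #8) → X (X #10, Y #9) — 7 characters in the same relative order in both. dp[10][9] = 7 confirms this is the maximum.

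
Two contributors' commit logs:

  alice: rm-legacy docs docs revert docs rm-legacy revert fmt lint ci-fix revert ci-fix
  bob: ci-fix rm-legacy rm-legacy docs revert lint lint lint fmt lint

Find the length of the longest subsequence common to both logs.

5

Taking rm-legacy (alice #1, bob #3); then docs (alice #3, bob #4); then revert (alice #4, bob #5); then fmt (alice #8, bob #9); then lint (alice #9, bob #10) gives a common subsequence of length 5. dp[12][10] = 5 confirms this is the maximum.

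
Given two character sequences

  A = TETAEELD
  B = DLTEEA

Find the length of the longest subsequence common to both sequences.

Pick T (A #1, B #3); then E (A #2, B #5); then A (A #4, B #6); all 3 characters appear in both, in order. Since dp[8][6] = 3, nothing longer is possible.

3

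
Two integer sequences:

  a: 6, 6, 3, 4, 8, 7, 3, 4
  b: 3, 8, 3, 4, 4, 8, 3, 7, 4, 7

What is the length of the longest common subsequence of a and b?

5

Let dp[i][j] be the LCS length of the first i values of a and the first j values of b. dp[i][j] = dp[i-1][j-1]+1 when the i-th and j-th values match, else max(dp[i-1][j], dp[i][j-1]).
    ·  3  8  3  4  4  8  3  7  4  7
 ·  0  0  0  0  0  0  0  0  0  0  0
 6  0  0  0  0  0  0  0  0  0  0  0
 6  0  0  0  0  0  0  0  0  0  0  0
 3  0  1  1  1  1  1  1  1  1  1  1
 4  0  1  1  1  2  2  2  2  2  2  2
 8  0  1  2  2  2  2  3  3  3  3  3
 7  0  1  2  2  2  2  3  3  4  4  4
 3  0  1  2  3  3  3  3  4  4  4  4
 4  0  1  2  3  4  4  4  4  4  5  5
dp[8][10] = 5. One LCS (by backtracking along matches): 3, 4, 8, 7, 4.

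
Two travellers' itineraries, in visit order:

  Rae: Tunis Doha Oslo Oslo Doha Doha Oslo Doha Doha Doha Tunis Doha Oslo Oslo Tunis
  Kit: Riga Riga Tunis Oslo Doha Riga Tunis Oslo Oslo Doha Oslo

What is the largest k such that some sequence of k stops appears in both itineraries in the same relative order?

Pick Tunis (Rae #1, Kit #3), then Doha (Rae #2, Kit #5), then Oslo (Rae #4, Kit #8), then Oslo (Rae #7, Kit #9), then Doha (Rae #12, Kit #10), then Oslo (Rae #14, Kit #11); all 6 stops appear in both, in order. Since dp[15][11] = 6, nothing longer is possible.

6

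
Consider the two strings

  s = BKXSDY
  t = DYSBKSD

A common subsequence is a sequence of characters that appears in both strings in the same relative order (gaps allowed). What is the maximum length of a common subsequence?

Match B [1,4] → K [2,5] → S [4,6] → D [5,7] — 4 characters in the same relative order in both. dp[6][7] = 4 confirms this is the maximum.

4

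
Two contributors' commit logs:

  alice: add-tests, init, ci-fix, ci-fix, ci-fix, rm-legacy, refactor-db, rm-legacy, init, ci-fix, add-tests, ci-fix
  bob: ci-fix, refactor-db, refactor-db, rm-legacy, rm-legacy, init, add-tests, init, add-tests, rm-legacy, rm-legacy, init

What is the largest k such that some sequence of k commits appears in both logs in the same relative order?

Pick add-tests [1,7], then init [2,8], then rm-legacy [6,10], then rm-legacy [8,11], then init [9,12]; all 5 commits appear in both, in order. The LCS DP gives dp[12][12] = 5, so this is optimal.

5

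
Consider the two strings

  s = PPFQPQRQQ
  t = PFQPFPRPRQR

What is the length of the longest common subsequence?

Let dp[i][j] be the LCS length of the first i characters of s and the first j characters of t. dp[i][j] = dp[i-1][j-1]+1 when the i-th and j-th characters match, else max(dp[i-1][j], dp[i][j-1]).
    ·  P  F  Q  P  F  P  R  P  R  Q  R
 ·  0  0  0  0  0  0  0  0  0  0  0  0
 P  0  1  1  1  1  1  1  1  1  1  1  1
 P  0  1  1  1  2  2  2  2  2  2  2  2
 F  0  1  2  2  2  3  3  3  3  3  3  3
 Q  0  1  2  3  3  3  3  3  3  3  4  4
 P  0  1  2  3  4  4  4  4  4  4  4  4
 Q  0  1  2  3  4  4  4  4  4  4  5  5
 R  0  1  2  3  4  4  4  5  5  5  5  6
 Q  0  1  2  3  4  4  4  5  5  5  6  6
 Q  0  1  2  3  4  4  4  5  5  5  6  6
dp[9][11] = 6. One LCS (by backtracking along matches): PPFPQR.

6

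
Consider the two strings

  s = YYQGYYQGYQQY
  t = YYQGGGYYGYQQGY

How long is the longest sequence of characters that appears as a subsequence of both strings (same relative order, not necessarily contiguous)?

Match Y (s #1, t #1); then Y (s #2, t #2); then Q (s #3, t #3); then G (s #4, t #6); then Y (s #5, t #7); then Y (s #6, t #8); then G (s #8, t #9); then Y (s #9, t #10); then Q (s #10, t #11); then Q (s #11, t #12); then Y (s #12, t #14) — 11 characters in the same relative order in both, and the DP table's final entry dp[12][14] is also 11, so no common subsequence is longer.

11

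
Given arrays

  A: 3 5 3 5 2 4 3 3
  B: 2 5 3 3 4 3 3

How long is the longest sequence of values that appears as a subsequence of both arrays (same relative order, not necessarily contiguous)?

5

Pick 3 [1,3] → 3 [3,4] → 4 [6,5] → 3 [7,6] → 3 [8,7]; all 5 values appear in both, in order. Since dp[8][7] = 5, nothing longer is possible.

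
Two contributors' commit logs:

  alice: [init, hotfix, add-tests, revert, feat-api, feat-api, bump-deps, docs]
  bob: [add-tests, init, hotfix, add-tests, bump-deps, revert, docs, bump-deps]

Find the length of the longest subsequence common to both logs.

Pick init at alice[1]=bob[2] → hotfix at alice[2]=bob[3] → add-tests at alice[3]=bob[4] → revert at alice[4]=bob[6] → bump-deps at alice[7]=bob[8]; all 5 commits appear in both, in order, and the DP table's final entry dp[8][8] is also 5, so no common subsequence is longer.

5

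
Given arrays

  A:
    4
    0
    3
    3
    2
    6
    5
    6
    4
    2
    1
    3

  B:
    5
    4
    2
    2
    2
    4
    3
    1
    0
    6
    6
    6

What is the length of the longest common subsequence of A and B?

4

Let dp[i][j] be the LCS length of the first i values of A and the first j values of B. dp[i][j] = dp[i-1][j-1]+1 when the i-th and j-th values match, else max(dp[i-1][j], dp[i][j-1]).
    ·  5  4  2  2  2  4  3  1  0  6  6  6
 ·  0  0  0  0  0  0  0  0  0  0  0  0  0
 4  0  0  1  1  1  1  1  1  1  1  1  1  1
 0  0  0  1  1  1  1  1  1  1  2  2  2  2
 3  0  0  1  1  1  1  1  2  2  2  2  2  2
 3  0  0  1  1  1  1  1  2  2  2  2  2  2
 2  0  0  1  2  2  2  2  2  2  2  2  2  2
 6  0  0  1  2  2  2  2  2  2  2  3  3  3
 5  0  1  1  2  2  2  2  2  2  2  3  3  3
 6  0  1  1  2  2  2  2  2  2  2  3  4  4
 4  0  1  2  2  2  2  3  3  3  3  3  4  4
 2  0  1  2  3  3  3  3  3  3  3  3  4  4
 1  0  1  2  3  3  3  3  3  4  4  4  4  4
 3  0  1  2  3  3  3  3  4  4  4  4  4  4
dp[12][12] = 4. One LCS (by backtracking along matches): 4, 0, 6, 6.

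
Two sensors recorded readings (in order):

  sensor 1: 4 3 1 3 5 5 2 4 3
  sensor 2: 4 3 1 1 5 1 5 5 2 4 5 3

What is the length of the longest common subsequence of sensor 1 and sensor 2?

Let dp[i][j] be the LCS length of the first i values of sensor 1 and the first j values of sensor 2. dp[i][j] = dp[i-1][j-1]+1 when the i-th and j-th values match, else max(dp[i-1][j], dp[i][j-1]).
    ·  4  3  1  1  5  1  5  5  2  4  5  3
 ·  0  0  0  0  0  0  0  0  0  0  0  0  0
 4  0  1  1  1  1  1  1  1  1  1  1  1  1
 3  0  1  2  2  2  2  2  2  2  2  2  2  2
 1  0  1  2  3  3  3  3  3  3  3  3  3  3
 3  0  1  2  3  3  3  3  3  3  3  3  3  4
 5  0  1  2  3  3  4  4  4  4  4  4  4  4
 5  0  1  2  3  3  4  4  5  5  5  5  5  5
 2  0  1  2  3  3  4  4  5  5  6  6  6  6
 4  0  1  2  3  3  4  4  5  5  6  7  7  7
 3  0  1  2  3  3  4  4  5  5  6  7  7  8
dp[9][12] = 8. One LCS (by backtracking along matches): 4, 3, 1, 5, 5, 2, 4, 3.

8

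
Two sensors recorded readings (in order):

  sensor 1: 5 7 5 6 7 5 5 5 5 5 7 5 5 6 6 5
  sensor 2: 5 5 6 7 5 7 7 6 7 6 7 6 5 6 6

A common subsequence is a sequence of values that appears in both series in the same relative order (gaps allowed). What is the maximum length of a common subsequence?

Match 5 at sensor 1[1]=sensor 2[2] → 7 at sensor 1[2]=sensor 2[4] → 5 at sensor 1[3]=sensor 2[5] → 6 at sensor 1[4]=sensor 2[8] → 7 at sensor 1[5]=sensor 2[9] → 7 at sensor 1[11]=sensor 2[11] → 5 at sensor 1[13]=sensor 2[13] → 6 at sensor 1[14]=sensor 2[14] → 6 at sensor 1[15]=sensor 2[15] — 9 values in the same relative order in both. dp[16][15] = 9 confirms this is the maximum.

9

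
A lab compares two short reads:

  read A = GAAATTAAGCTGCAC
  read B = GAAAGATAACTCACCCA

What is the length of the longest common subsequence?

12

Taking G at read A[1]=read B[1], A at read A[2]=read B[3], A at read A[3]=read B[4], A at read A[4]=read B[6], T at read A[6]=read B[7], A at read A[7]=read B[8], A at read A[8]=read B[9], C at read A[10]=read B[10], T at read A[11]=read B[11], C at read A[13]=read B[12], A at read A[14]=read B[13], C at read A[15]=read B[16] gives a common subsequence of length 12. Since dp[15][17] = 12, nothing longer is possible.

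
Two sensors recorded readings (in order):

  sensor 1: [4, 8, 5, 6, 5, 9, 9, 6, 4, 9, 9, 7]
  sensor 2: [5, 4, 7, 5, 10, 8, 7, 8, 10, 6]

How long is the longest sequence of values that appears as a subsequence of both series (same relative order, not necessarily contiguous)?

Let dp[i][j] be the LCS length of the first i values of sensor 1 and the first j values of sensor 2. dp[i][j] = dp[i-1][j-1]+1 when the i-th and j-th values match, else max(dp[i-1][j], dp[i][j-1]).
    ·  5  4  7  5 10  8  7  8 10  6
 ·  0  0  0  0  0  0  0  0  0  0  0
 4  0  0  1  1  1  1  1  1  1  1  1
 8  0  0  1  1  1  1  2  2  2  2  2
 5  0  1  1  1  2  2  2  2  2  2  2
 6  0  1  1  1  2  2  2  2  2  2  3
 5  0  1  1  1  2  2  2  2  2  2  3
 9  0  1  1  1  2  2  2  2  2  2  3
 9  0  1  1  1  2  2  2  2  2  2  3
 6  0  1  1  1  2  2  2  2  2  2  3
 4  0  1  2  2  2  2  2  2  2  2  3
 9  0  1  2  2  2  2  2  2  2  2  3
 9  0  1  2  2  2  2  2  2  2  2  3
 7  0  1  2  3  3  3  3  3  3  3  3
dp[12][10] = 3. One LCS (by backtracking along matches): 4, 8, 6.

3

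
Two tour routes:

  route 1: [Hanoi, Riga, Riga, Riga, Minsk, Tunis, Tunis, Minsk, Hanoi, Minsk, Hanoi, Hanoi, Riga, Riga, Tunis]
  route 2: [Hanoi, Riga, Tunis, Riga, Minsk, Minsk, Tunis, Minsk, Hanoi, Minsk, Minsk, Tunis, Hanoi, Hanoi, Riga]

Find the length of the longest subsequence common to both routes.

11

Match Hanoi [1,1], then Riga [2,2], then Riga [3,4], then Minsk [5,6], then Tunis [7,7], then Minsk [8,8], then Hanoi [9,9], then Minsk [10,11], then Hanoi [11,13], then Hanoi [12,14], then Riga [14,15] — 11 stops in the same relative order in both. Since dp[15][15] = 11, nothing longer is possible.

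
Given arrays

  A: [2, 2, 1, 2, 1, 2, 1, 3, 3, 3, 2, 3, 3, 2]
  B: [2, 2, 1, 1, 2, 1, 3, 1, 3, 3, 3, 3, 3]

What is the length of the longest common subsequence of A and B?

11

Match 2 (A #1, B #1); then 2 (A #2, B #2); then 1 (A #3, B #4); then 2 (A #4, B #5); then 1 (A #5, B #6); then 1 (A #7, B #8); then 3 (A #8, B #9); then 3 (A #9, B #10); then 3 (A #10, B #11); then 3 (A #12, B #12); then 3 (A #13, B #13) — 11 values in the same relative order in both, and the DP table's final entry dp[14][13] is also 11, so no common subsequence is longer.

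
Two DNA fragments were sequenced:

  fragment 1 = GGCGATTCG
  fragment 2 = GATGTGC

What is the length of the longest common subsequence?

5

Let dp[i][j] be the LCS length of the first i bases of fragment 1 and the first j bases of fragment 2. dp[i][j] = dp[i-1][j-1]+1 when the i-th and j-th bases match, else max(dp[i-1][j], dp[i][j-1]).
    ·  G  A  T  G  T  G  C
 ·  0  0  0  0  0  0  0  0
 G  0  1  1  1  1  1  1  1
 G  0  1  1  1  2  2  2  2
 C  0  1  1  1  2  2  2  3
 G  0  1  1  1  2  2  3  3
 A  0  1  2  2  2  2  3  3
 T  0  1  2  3  3  3  3  3
 T  0  1  2  3  3  4  4  4
 C  0  1  2  3  3  4  4  5
 G  0  1  2  3  4  4  5  5
dp[9][7] = 5. One LCS (by backtracking along matches): GATTC.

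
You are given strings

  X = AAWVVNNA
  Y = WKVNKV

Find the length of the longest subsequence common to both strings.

3

Let dp[i][j] be the LCS length of the first i characters of X and the first j characters of Y. dp[i][j] = dp[i-1][j-1]+1 when the i-th and j-th characters match, else max(dp[i-1][j], dp[i][j-1]).
    ·  W  K  V  N  K  V
 ·  0  0  0  0  0  0  0
 A  0  0  0  0  0  0  0
 A  0  0  0  0  0  0  0
 W  0  1  1  1  1  1  1
 V  0  1  1  2  2  2  2
 V  0  1  1  2  2  2  3
 N  0  1  1  2  3  3  3
 N  0  1  1  2  3  3  3
 A  0  1  1  2  3  3  3
dp[8][6] = 3. One LCS (by backtracking along matches): WVV.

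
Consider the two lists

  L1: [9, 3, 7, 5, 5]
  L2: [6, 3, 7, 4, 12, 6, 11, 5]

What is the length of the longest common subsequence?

3

Taking 3 [2,2], then 7 [3,3], then 5 [5,8] gives a common subsequence of length 3. dp[5][8] = 3 confirms this is the maximum.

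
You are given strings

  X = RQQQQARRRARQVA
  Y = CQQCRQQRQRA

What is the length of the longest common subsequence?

7

Pick Q [2,2] → Q [3,3] → Q [4,6] → Q [5,7] → R [7,8] → R [11,10] → A [14,11]; all 7 characters appear in both, in order. The LCS DP gives dp[14][11] = 7, so this is optimal.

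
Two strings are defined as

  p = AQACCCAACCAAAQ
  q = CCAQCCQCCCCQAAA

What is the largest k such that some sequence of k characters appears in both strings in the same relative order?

Taking A (p #1, q #3), Q (p #2, q #4), C (p #4, q #6), C (p #5, q #8), C (p #6, q #9), C (p #9, q #10), C (p #10, q #11), A (p #11, q #13), A (p #12, q #14), A (p #13, q #15) gives a common subsequence of length 10, and the DP table's final entry dp[14][15] is also 10, so no common subsequence is longer.

10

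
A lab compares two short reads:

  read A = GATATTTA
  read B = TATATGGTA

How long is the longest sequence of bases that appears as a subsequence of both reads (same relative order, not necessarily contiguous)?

Taking A (read A #2, read B #2), then T (read A #3, read B #3), then A (read A #4, read B #4), then T (read A #5, read B #5), then T (read A #7, read B #8), then A (read A #8, read B #9) gives a common subsequence of length 6. The LCS DP gives dp[8][9] = 6, so this is optimal.

6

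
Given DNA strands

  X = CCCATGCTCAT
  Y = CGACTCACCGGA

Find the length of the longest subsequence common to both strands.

7

Let dp[i][j] be the LCS length of the first i bases of X and the first j bases of Y. dp[i][j] = dp[i-1][j-1]+1 when the i-th and j-th bases match, else max(dp[i-1][j], dp[i][j-1]).
    ·  C  G  A  C  T  C  A  C  C  G  G  A
 ·  0  0  0  0  0  0  0  0  0  0  0  0  0
 C  0  1  1  1  1  1  1  1  1  1  1  1  1
 C  0  1  1  1  2  2  2  2  2  2  2  2  2
 C  0  1  1  1  2  2  3  3  3  3  3  3  3
 A  0  1  1  2  2  2  3  4  4  4  4  4  4
 T  0  1  1  2  2  3  3  4  4  4  4  4  4
 G  0  1  2  2  2  3  3  4  4  4  5  5  5
 C  0  1  2  2  3  3  4  4  5  5  5  5  5
 T  0  1  2  2  3  4  4  4  5  5  5  5  5
 C  0  1  2  2  3  4  5  5  5  6  6  6  6
 A  0  1  2  3  3  4  5  6  6  6  6  6  7
 T  0  1  2  3  3  4  5  6  6  6  6  6  7
dp[11][12] = 7. One LCS (by backtracking along matches): CCCACCA.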